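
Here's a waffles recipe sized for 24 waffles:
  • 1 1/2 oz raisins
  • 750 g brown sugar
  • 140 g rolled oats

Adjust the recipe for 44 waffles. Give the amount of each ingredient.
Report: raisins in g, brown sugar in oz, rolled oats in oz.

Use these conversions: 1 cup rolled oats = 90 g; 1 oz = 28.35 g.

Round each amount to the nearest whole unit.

Scaling factor: 44/24 = 11/6.
raisins: 1.5 oz × 11/6 × 28.35 g/oz ≈ 78 g
brown sugar: 750 g × 11/6 ÷ 28.35 g/oz ≈ 49 oz
rolled oats: 140 g × 11/6 ÷ 28.35 g/oz ≈ 9 oz

raisins: 78 g; brown sugar: 49 oz; rolled oats: 9 oz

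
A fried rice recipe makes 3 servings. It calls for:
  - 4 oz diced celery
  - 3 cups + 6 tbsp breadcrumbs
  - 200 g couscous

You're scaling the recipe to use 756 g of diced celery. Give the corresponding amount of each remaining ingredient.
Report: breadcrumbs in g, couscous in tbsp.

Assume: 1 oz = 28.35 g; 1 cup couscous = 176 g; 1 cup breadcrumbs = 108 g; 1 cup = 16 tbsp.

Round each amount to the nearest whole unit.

breadcrumbs: 2430 g; couscous: 121 tbsp

The original recipe has 113.4 g of diced celery, so the scaling factor is 756 ÷ 113.4 = 20/3.
breadcrumbs: (3 cup + 6 tbsp = 3.375 cup) × 20/3 × 108 g/cup = 2430 g
couscous: 200 g × 20/3 ÷ 176 g/cup × 16 tbsp/cup ≈ 121 tbsp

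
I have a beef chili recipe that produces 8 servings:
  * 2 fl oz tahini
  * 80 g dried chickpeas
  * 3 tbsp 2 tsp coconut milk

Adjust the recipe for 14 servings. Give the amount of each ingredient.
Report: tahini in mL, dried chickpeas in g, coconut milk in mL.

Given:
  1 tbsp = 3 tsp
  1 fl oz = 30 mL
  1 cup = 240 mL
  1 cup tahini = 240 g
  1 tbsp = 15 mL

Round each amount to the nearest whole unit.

tahini: 105 mL; dried chickpeas: 140 g; coconut milk: 96 mL

Scaling factor: 14/8 = 7/4 = 1.75.
tahini: 2 fl oz × 7/4 × 30 mL/fl oz = 105 mL
dried chickpeas: 80 g × 7/4 = 140 g
coconut milk: (3 tbsp + 2 tsp = 11/3 tbsp) × 7/4 × 15 mL/tbsp ≈ 96 mL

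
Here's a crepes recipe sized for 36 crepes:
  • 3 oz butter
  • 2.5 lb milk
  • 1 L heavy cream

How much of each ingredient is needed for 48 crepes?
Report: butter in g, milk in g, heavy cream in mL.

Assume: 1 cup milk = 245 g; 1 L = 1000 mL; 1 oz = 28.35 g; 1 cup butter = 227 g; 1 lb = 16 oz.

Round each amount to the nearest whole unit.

Scaling factor: 48/36 = 4/3.
butter: 3 oz × 4/3 × 28.35 g/oz ≈ 113 g
milk: 2.5 lb × 4/3 × 16 oz/lb × 28.35 g/oz = 1512 g
heavy cream: 1 L × 4/3 × 1000 mL/L ≈ 1333 mL

butter: 113 g; milk: 1512 g; heavy cream: 1333 mL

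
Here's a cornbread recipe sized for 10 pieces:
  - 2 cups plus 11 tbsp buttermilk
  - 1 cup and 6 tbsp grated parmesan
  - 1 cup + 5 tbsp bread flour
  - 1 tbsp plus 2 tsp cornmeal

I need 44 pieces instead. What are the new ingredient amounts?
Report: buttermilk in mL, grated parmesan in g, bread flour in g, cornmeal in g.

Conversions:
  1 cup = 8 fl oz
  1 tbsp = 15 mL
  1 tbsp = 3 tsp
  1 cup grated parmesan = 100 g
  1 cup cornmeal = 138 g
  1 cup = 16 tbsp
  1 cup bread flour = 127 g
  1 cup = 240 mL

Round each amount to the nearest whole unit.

Scaling factor: 44/10 = 22/5 = 4.4.
buttermilk: (2 cup + 11 tbsp = 2.6875 cup) × 22/5 × 240 mL/cup = 2838 mL
grated parmesan: (1 cup + 6 tbsp = 1.375 cup) × 22/5 × 100 g/cup = 605 g
bread flour: (1 cup + 5 tbsp = 1.3125 cup) × 22/5 × 127 g/cup ≈ 733 g
cornmeal: (1 tbsp + 2 tsp = 5/3 tbsp) × 22/5 ÷ 16 tbsp/cup × 138 g/cup ≈ 63 g

buttermilk: 2838 mL; grated parmesan: 605 g; bread flour: 733 g; cornmeal: 63 g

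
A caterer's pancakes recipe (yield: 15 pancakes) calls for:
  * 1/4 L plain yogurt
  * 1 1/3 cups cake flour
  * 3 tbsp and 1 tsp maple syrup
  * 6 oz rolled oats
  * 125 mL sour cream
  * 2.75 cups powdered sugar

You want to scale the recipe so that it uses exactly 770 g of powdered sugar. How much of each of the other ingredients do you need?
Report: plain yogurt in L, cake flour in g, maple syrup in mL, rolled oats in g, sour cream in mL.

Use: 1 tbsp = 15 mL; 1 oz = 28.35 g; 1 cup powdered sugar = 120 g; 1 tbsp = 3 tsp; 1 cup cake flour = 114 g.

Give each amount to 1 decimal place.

plain yogurt: 0.6 L; cake flour: 354.7 g; maple syrup: 116.7 mL; rolled oats: 396.9 g; sour cream: 291.7 mL

The original recipe has 330 g of powdered sugar, so the scaling factor is 770 ÷ 330 = 7/3.
plain yogurt: 0.25 L × 7/3 ≈ 0.6 L
cake flour: 4/3 cup × 7/3 × 114 g/cup ≈ 354.7 g
maple syrup: (3 tbsp + 1 tsp = 10/3 tbsp) × 7/3 × 15 mL/tbsp ≈ 116.7 mL
rolled oats: 6 oz × 7/3 × 28.35 g/oz = 396.9 g
sour cream: 125 mL × 7/3 ≈ 291.7 mL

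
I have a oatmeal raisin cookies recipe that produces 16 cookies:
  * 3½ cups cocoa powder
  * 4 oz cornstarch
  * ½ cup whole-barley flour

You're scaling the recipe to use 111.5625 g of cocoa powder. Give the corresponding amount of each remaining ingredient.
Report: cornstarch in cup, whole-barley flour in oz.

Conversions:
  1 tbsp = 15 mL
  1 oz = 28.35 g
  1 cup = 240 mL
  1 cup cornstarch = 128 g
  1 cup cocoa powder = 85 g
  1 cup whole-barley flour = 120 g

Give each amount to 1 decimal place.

The original recipe has 297.5 g of cocoa powder, so the scaling factor is 111.5625 ÷ 297.5 = 3/8 = 0.375.
cornstarch: 4 oz × 3/8 × 28.35 g/oz ÷ 128 g/cup ≈ 0.3 cup
whole-barley flour: 0.5 cup × 3/8 × 120 g/cup ÷ 28.35 g/oz ≈ 0.8 oz

cornstarch: 0.3 cup; whole-barley flour: 0.8 oz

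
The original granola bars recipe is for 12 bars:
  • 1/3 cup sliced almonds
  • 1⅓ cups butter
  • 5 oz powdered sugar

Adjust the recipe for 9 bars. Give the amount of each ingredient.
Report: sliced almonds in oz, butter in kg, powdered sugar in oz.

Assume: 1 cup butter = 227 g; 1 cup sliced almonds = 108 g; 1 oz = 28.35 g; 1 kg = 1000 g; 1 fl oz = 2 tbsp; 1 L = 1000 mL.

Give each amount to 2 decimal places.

Scaling factor: 9/12 = 3/4 = 0.75.
sliced almonds: 1/3 cup × 3/4 × 108 g/cup ÷ 28.35 g/oz ≈ 0.95 oz
butter: 4/3 cup × 3/4 × 227 g/cup ÷ 1000 g/kg ≈ 0.23 kg
powdered sugar: 5 oz × 3/4 = 3.75 oz

sliced almonds: 0.95 oz; butter: 0.23 kg; powdered sugar: 3.75 oz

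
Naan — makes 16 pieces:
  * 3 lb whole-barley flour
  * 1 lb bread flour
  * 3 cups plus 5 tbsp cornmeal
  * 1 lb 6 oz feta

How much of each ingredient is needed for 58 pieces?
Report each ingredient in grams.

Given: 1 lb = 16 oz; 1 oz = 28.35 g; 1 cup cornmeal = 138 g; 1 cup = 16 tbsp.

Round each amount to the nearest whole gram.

whole-barley flour: 4933 g; bread flour: 1644 g; cornmeal: 1657 g; feta: 2261 g

Scaling factor: 58/16 = 29/8 = 3.625.
whole-barley flour: 3 lb × 29/8 × 16 oz/lb × 28.35 g/oz ≈ 4933 g
bread flour: 1 lb × 29/8 × 16 oz/lb × 28.35 g/oz ≈ 1644 g
cornmeal: (3 cup + 5 tbsp = 3.3125 cup) × 29/8 × 138 g/cup ≈ 1657 g
feta: (1 lb + 6 oz = 1.375 lb) × 29/8 × 16 oz/lb × 28.35 g/oz ≈ 2261 g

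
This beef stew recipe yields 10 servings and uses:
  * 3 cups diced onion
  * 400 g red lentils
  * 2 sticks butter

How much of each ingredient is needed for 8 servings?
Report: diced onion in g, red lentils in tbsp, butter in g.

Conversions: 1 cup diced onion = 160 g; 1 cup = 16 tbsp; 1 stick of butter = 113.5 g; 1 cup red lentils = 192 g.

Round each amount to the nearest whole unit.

Scaling factor: 8/10 = 4/5 = 0.8.
diced onion: 3 cup × 4/5 × 160 g/cup = 384 g
red lentils: 400 g × 4/5 ÷ 192 g/cup × 16 tbsp/cup ≈ 27 tbsp
butter: 2 stick × 4/5 × 113.5 g/stick ≈ 182 g

diced onion: 384 g; red lentils: 27 tbsp; butter: 182 g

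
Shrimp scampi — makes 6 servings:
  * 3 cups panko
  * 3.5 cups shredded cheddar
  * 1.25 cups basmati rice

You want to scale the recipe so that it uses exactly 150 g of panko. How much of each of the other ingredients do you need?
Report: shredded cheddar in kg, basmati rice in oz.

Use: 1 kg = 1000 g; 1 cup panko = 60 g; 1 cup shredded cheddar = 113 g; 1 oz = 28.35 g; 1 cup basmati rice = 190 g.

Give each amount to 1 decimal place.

The original recipe has 180 g of panko, so the scaling factor is 150 ÷ 180 = 5/6.
shredded cheddar: 3.5 cup × 5/6 × 113 g/cup ÷ 1000 g/kg ≈ 0.3 kg
basmati rice: 1.25 cup × 5/6 × 190 g/cup ÷ 28.35 g/oz ≈ 7.0 oz

shredded cheddar: 0.3 kg; basmati rice: 7.0 oz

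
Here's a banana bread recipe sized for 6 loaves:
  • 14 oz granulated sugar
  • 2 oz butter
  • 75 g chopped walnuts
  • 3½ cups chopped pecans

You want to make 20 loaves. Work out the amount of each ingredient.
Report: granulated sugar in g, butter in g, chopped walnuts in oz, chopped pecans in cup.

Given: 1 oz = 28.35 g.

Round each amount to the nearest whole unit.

granulated sugar: 1323 g; butter: 189 g; chopped walnuts: 9 oz; chopped pecans: 12 cup

Scaling factor: 20/6 = 10/3.
granulated sugar: 14 oz × 10/3 × 28.35 g/oz = 1323 g
butter: 2 oz × 10/3 × 28.35 g/oz = 189 g
chopped walnuts: 75 g × 10/3 ÷ 28.35 g/oz ≈ 9 oz
chopped pecans: 3.5 cup × 10/3 ≈ 12 cup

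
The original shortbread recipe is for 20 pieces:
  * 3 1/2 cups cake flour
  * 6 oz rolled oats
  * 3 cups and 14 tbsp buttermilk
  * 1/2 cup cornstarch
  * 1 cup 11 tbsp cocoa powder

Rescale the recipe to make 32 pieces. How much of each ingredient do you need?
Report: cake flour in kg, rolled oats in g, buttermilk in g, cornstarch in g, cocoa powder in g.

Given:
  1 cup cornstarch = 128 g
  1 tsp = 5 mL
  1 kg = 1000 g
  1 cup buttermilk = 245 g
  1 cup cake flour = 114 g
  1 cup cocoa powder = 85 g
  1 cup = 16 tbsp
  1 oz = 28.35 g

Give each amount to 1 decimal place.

Scaling factor: 32/20 = 8/5 = 1.6.
cake flour: 3.5 cup × 8/5 × 114 g/cup ÷ 1000 g/kg ≈ 0.6 kg
rolled oats: 6 oz × 8/5 × 28.35 g/oz ≈ 272.2 g
buttermilk: (3 cup + 14 tbsp = 3.875 cup) × 8/5 × 245 g/cup = 1519.0 g
cornstarch: 0.5 cup × 8/5 × 128 g/cup = 102.4 g
cocoa powder: (1 cup + 11 tbsp = 1.6875 cup) × 8/5 × 85 g/cup = 229.5 g

cake flour: 0.6 kg; rolled oats: 272.2 g; buttermilk: 1519.0 g; cornstarch: 102.4 g; cocoa powder: 229.5 g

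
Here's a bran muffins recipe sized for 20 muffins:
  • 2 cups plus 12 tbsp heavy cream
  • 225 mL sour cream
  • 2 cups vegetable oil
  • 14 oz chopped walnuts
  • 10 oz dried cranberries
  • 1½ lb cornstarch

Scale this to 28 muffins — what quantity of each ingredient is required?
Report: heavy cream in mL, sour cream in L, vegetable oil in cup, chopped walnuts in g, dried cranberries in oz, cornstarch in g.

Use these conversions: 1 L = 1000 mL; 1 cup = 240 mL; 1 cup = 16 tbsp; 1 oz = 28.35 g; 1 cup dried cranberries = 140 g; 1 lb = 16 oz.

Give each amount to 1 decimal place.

Scaling factor: 28/20 = 7/5 = 1.4.
heavy cream: (2 cup + 12 tbsp = 2.75 cup) × 7/5 × 240 mL/cup = 924.0 mL
sour cream: 225 mL × 7/5 ÷ 1000 mL/L ≈ 0.3 L
vegetable oil: 2 cup × 7/5 = 2.8 cup
chopped walnuts: 14 oz × 7/5 × 28.35 g/oz ≈ 555.7 g
dried cranberries: 10 oz × 7/5 = 14.0 oz
cornstarch: 1.5 lb × 7/5 × 16 oz/lb × 28.35 g/oz ≈ 952.6 g

heavy cream: 924.0 mL; sour cream: 0.3 L; vegetable oil: 2.8 cup; chopped walnuts: 555.7 g; dried cranberries: 14.0 oz; cornstarch: 952.6 g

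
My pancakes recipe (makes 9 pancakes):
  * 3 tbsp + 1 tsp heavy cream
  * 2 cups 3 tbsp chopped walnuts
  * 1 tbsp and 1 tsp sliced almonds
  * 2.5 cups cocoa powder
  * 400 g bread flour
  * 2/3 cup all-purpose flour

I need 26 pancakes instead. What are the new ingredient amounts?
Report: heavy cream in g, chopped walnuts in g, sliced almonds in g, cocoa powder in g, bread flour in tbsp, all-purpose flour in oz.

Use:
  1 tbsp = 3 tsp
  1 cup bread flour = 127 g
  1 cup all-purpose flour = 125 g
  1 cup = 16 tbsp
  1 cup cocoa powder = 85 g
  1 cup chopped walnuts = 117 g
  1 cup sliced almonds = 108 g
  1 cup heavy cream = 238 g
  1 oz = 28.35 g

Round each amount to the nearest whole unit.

heavy cream: 143 g; chopped walnuts: 739 g; sliced almonds: 26 g; cocoa powder: 614 g; bread flour: 146 tbsp; all-purpose flour: 8 oz

Scaling factor: 26/9.
heavy cream: (3 tbsp + 1 tsp = 10/3 tbsp) × 26/9 ÷ 16 tbsp/cup × 238 g/cup ≈ 143 g
chopped walnuts: (2 cup + 3 tbsp = 2.1875 cup) × 26/9 × 117 g/cup ≈ 739 g
sliced almonds: (1 tbsp + 1 tsp = 4/3 tbsp) × 26/9 ÷ 16 tbsp/cup × 108 g/cup = 26 g
cocoa powder: 2.5 cup × 26/9 × 85 g/cup ≈ 614 g
bread flour: 400 g × 26/9 ÷ 127 g/cup × 16 tbsp/cup ≈ 146 tbsp
all-purpose flour: 2/3 cup × 26/9 × 125 g/cup ÷ 28.35 g/oz ≈ 8 oz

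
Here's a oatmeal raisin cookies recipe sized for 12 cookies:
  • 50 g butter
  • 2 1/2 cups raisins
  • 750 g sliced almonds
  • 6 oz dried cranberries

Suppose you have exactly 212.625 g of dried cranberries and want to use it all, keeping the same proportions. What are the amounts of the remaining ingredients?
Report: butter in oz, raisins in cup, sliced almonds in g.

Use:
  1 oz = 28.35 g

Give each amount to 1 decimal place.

The original recipe has 170.1 g of dried cranberries, so the scaling factor is 212.625 ÷ 170.1 = 5/4 = 1.25.
butter: 50 g × 5/4 ÷ 28.35 g/oz ≈ 2.2 oz
raisins: 2.5 cup × 5/4 ≈ 3.1 cup
sliced almonds: 750 g × 5/4 = 937.5 g

butter: 2.2 oz; raisins: 3.1 cup; sliced almonds: 937.5 g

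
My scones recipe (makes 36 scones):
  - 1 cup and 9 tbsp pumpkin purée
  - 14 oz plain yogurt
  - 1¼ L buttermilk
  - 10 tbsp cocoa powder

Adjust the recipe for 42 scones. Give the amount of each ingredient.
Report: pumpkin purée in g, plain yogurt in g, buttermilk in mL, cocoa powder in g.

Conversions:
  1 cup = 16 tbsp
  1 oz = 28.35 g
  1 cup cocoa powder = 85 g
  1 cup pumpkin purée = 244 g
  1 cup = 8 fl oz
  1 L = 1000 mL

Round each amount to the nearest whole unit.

Scaling factor: 42/36 = 7/6.
pumpkin purée: (1 cup + 9 tbsp = 1.5625 cup) × 7/6 × 244 g/cup ≈ 445 g
plain yogurt: 14 oz × 7/6 × 28.35 g/oz ≈ 463 g
buttermilk: 1.25 L × 7/6 × 1000 mL/L ≈ 1458 mL
cocoa powder: 10 tbsp × 7/6 ÷ 16 tbsp/cup × 85 g/cup ≈ 62 g

pumpkin purée: 445 g; plain yogurt: 463 g; buttermilk: 1458 mL; cocoa powder: 62 g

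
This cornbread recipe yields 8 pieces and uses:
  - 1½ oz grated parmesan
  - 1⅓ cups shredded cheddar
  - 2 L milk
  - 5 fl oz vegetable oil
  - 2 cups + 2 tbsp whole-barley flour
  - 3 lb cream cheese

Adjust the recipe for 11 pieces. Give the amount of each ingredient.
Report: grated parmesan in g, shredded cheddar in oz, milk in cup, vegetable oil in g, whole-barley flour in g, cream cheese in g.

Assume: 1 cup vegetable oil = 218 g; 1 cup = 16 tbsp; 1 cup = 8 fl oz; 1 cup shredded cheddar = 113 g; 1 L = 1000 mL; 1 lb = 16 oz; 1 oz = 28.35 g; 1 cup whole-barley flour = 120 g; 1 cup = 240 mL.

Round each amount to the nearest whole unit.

grated parmesan: 58 g; shredded cheddar: 7 oz; milk: 11 cup; vegetable oil: 187 g; whole-barley flour: 351 g; cream cheese: 1871 g

Scaling factor: 11/8 = 1.375.
grated parmesan: 1.5 oz × 11/8 × 28.35 g/oz ≈ 58 g
shredded cheddar: 4/3 cup × 11/8 × 113 g/cup ÷ 28.35 g/oz ≈ 7 oz
milk: 2 L × 11/8 × 1000 mL/L ÷ 240 mL/cup ≈ 11 cup
vegetable oil: 5 fl oz × 11/8 ÷ 8 fl oz/cup × 218 g/cup ≈ 187 g
whole-barley flour: (2 cup + 2 tbsp = 2.125 cup) × 11/8 × 120 g/cup ≈ 351 g
cream cheese: 3 lb × 11/8 × 16 oz/lb × 28.35 g/oz ≈ 1871 g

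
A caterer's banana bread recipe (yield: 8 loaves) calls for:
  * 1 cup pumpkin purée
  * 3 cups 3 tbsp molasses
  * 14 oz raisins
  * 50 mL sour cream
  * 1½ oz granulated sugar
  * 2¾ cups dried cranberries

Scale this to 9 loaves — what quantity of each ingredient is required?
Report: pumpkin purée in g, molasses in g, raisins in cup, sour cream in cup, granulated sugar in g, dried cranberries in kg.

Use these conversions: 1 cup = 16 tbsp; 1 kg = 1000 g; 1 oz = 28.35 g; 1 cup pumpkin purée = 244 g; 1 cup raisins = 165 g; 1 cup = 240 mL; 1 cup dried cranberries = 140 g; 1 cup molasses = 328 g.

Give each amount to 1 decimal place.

pumpkin purée: 274.5 g; molasses: 1176.2 g; raisins: 2.7 cup; sour cream: 0.2 cup; granulated sugar: 47.8 g; dried cranberries: 0.4 kg

Scaling factor: 9/8 = 1.125.
pumpkin purée: 1 cup × 9/8 × 244 g/cup = 274.5 g
molasses: (3 cup + 3 tbsp = 3.1875 cup) × 9/8 × 328 g/cup ≈ 1176.2 g
raisins: 14 oz × 9/8 × 28.35 g/oz ÷ 165 g/cup ≈ 2.7 cup
sour cream: 50 mL × 9/8 ÷ 240 mL/cup ≈ 0.2 cup
granulated sugar: 1.5 oz × 9/8 × 28.35 g/oz ≈ 47.8 g
dried cranberries: 2.75 cup × 9/8 × 140 g/cup ÷ 1000 g/kg ≈ 0.4 kg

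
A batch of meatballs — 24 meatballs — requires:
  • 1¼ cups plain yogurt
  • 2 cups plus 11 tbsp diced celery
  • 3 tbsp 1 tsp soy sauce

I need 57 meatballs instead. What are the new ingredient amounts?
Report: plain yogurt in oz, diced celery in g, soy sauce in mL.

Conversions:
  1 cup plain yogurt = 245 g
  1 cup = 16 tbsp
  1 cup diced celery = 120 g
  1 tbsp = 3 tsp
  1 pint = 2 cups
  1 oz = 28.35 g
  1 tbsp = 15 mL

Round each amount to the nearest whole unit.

Scaling factor: 57/24 = 19/8 = 2.375.
plain yogurt: 1.25 cup × 19/8 × 245 g/cup ÷ 28.35 g/oz ≈ 26 oz
diced celery: (2 cup + 11 tbsp = 2.6875 cup) × 19/8 × 120 g/cup ≈ 766 g
soy sauce: (3 tbsp + 1 tsp = 10/3 tbsp) × 19/8 × 15 mL/tbsp ≈ 119 mL

plain yogurt: 26 oz; diced celery: 766 g; soy sauce: 119 mL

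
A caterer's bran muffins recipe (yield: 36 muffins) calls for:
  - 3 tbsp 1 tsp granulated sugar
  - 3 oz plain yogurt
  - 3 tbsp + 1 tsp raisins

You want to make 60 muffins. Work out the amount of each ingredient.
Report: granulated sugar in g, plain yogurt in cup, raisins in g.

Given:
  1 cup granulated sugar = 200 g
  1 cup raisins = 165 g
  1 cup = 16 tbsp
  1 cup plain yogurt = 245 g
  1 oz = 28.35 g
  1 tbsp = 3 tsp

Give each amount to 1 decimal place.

Scaling factor: 60/36 = 5/3.
granulated sugar: (3 tbsp + 1 tsp = 10/3 tbsp) × 5/3 ÷ 16 tbsp/cup × 200 g/cup ≈ 69.4 g
plain yogurt: 3 oz × 5/3 × 28.35 g/oz ÷ 245 g/cup ≈ 0.6 cup
raisins: (3 tbsp + 1 tsp = 10/3 tbsp) × 5/3 ÷ 16 tbsp/cup × 165 g/cup ≈ 57.3 g

granulated sugar: 69.4 g; plain yogurt: 0.6 cup; raisins: 57.3 g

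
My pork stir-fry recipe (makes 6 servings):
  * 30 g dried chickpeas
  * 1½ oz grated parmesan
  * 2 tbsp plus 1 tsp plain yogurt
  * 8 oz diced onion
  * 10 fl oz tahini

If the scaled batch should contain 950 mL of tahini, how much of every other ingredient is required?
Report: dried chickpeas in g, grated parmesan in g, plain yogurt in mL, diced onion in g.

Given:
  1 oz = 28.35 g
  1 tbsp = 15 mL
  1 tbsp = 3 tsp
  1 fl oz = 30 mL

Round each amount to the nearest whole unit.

dried chickpeas: 95 g; grated parmesan: 135 g; plain yogurt: 111 mL; diced onion: 718 g

The original recipe has 300 mL of tahini, so the scaling factor is 950 ÷ 300 = 19/6.
dried chickpeas: 30 g × 19/6 = 95 g
grated parmesan: 1.5 oz × 19/6 × 28.35 g/oz ≈ 135 g
plain yogurt: (2 tbsp + 1 tsp = 7/3 tbsp) × 19/6 × 15 mL/tbsp ≈ 111 mL
diced onion: 8 oz × 19/6 × 28.35 g/oz ≈ 718 g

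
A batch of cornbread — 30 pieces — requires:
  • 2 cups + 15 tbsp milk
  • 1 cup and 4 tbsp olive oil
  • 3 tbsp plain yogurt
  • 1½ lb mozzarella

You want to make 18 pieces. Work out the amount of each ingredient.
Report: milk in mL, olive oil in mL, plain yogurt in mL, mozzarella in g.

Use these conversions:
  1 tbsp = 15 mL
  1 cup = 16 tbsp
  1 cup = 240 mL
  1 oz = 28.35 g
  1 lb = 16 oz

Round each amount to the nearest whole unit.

Scaling factor: 18/30 = 3/5 = 0.6.
milk: (2 cup + 15 tbsp = 2.9375 cup) × 3/5 × 240 mL/cup = 423 mL
olive oil: (1 cup + 4 tbsp = 1.25 cup) × 3/5 × 240 mL/cup = 180 mL
plain yogurt: 3 tbsp × 3/5 × 15 mL/tbsp = 27 mL
mozzarella: 1.5 lb × 3/5 × 16 oz/lb × 28.35 g/oz ≈ 408 g

milk: 423 mL; olive oil: 180 mL; plain yogurt: 27 mL; mozzarella: 408 g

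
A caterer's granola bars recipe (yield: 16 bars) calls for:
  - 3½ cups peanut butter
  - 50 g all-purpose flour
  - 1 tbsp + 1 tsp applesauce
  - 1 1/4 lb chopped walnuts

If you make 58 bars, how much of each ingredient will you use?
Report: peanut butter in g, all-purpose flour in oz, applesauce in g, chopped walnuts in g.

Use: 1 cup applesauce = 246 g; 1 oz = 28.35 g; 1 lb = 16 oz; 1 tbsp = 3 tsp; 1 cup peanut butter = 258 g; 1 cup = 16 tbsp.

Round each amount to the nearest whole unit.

Scaling factor: 58/16 = 29/8 = 3.625.
peanut butter: 3.5 cup × 29/8 × 258 g/cup ≈ 3273 g
all-purpose flour: 50 g × 29/8 ÷ 28.35 g/oz ≈ 6 oz
applesauce: (1 tbsp + 1 tsp = 4/3 tbsp) × 29/8 ÷ 16 tbsp/cup × 246 g/cup ≈ 74 g
chopped walnuts: 1.25 lb × 29/8 × 16 oz/lb × 28.35 g/oz ≈ 2055 g

peanut butter: 3273 g; all-purpose flour: 6 oz; applesauce: 74 g; chopped walnuts: 2055 g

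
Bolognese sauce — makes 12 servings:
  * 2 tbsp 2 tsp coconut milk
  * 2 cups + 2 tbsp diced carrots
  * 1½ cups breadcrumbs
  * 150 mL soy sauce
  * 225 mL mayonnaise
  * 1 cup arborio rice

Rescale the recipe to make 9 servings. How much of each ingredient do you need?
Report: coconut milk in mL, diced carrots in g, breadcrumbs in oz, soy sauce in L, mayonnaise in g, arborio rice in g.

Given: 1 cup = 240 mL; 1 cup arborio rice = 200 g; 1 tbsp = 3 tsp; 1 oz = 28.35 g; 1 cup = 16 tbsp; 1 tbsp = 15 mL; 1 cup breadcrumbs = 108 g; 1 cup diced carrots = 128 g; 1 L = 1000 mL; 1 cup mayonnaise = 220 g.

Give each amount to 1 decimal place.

coconut milk: 30.0 mL; diced carrots: 204.0 g; breadcrumbs: 4.3 oz; soy sauce: 0.1 L; mayonnaise: 154.7 g; arborio rice: 150.0 g

Scaling factor: 9/12 = 3/4 = 0.75.
coconut milk: (2 tbsp + 2 tsp = 8/3 tbsp) × 3/4 × 15 mL/tbsp = 30.0 mL
diced carrots: (2 cup + 2 tbsp = 2.125 cup) × 3/4 × 128 g/cup = 204.0 g
breadcrumbs: 1.5 cup × 3/4 × 108 g/cup ÷ 28.35 g/oz ≈ 4.3 oz
soy sauce: 150 mL × 3/4 ÷ 1000 mL/L ≈ 0.1 L
mayonnaise: 225 mL × 3/4 ÷ 240 mL/cup × 220 g/cup ≈ 154.7 g
arborio rice: 1 cup × 3/4 × 200 g/cup = 150.0 g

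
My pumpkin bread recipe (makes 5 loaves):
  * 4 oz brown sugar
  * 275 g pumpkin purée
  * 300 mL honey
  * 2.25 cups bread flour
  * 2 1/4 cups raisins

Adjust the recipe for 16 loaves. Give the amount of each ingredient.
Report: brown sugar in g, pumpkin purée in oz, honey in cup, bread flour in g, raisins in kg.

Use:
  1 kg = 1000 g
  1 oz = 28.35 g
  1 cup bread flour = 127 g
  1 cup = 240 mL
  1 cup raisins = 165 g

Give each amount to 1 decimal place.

brown sugar: 362.9 g; pumpkin purée: 31.0 oz; honey: 4.0 cup; bread flour: 914.4 g; raisins: 1.2 kg

Scaling factor: 16/5 = 3.2.
brown sugar: 4 oz × 16/5 × 28.35 g/oz ≈ 362.9 g
pumpkin purée: 275 g × 16/5 ÷ 28.35 g/oz ≈ 31.0 oz
honey: 300 mL × 16/5 ÷ 240 mL/cup = 4.0 cup
bread flour: 2.25 cup × 16/5 × 127 g/cup = 914.4 g
raisins: 2.25 cup × 16/5 × 165 g/cup ÷ 1000 g/kg ≈ 1.2 kg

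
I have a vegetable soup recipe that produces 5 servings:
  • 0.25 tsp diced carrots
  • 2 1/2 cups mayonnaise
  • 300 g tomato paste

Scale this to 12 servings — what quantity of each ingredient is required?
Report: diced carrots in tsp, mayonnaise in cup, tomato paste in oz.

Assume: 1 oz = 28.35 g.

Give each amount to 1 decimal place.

Scaling factor: 12/5 = 2.4.
diced carrots: 0.25 tsp × 12/5 = 0.6 tsp
mayonnaise: 2.5 cup × 12/5 = 6.0 cup
tomato paste: 300 g × 12/5 ÷ 28.35 g/oz ≈ 25.4 oz

diced carrots: 0.6 tsp; mayonnaise: 6.0 cup; tomato paste: 25.4 oz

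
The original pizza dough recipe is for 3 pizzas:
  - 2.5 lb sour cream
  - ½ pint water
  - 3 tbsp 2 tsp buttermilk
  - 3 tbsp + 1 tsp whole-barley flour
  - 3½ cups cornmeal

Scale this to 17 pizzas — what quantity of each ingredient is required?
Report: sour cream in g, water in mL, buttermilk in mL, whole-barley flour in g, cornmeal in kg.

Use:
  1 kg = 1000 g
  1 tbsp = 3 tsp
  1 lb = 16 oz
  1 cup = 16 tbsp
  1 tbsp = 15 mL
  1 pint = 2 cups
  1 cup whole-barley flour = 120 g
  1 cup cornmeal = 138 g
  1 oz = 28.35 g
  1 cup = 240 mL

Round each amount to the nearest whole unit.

sour cream: 6426 g; water: 1360 mL; buttermilk: 312 mL; whole-barley flour: 142 g; cornmeal: 3 kg

Scaling factor: 17/3.
sour cream: 2.5 lb × 17/3 × 16 oz/lb × 28.35 g/oz = 6426 g
water: 0.5 pint × 17/3 × 2 cup/pint × 240 mL/cup = 1360 mL
buttermilk: (3 tbsp + 2 tsp = 11/3 tbsp) × 17/3 × 15 mL/tbsp ≈ 312 mL
whole-barley flour: (3 tbsp + 1 tsp = 10/3 tbsp) × 17/3 ÷ 16 tbsp/cup × 120 g/cup ≈ 142 g
cornmeal: 3.5 cup × 17/3 × 138 g/cup ÷ 1000 g/kg ≈ 3 kg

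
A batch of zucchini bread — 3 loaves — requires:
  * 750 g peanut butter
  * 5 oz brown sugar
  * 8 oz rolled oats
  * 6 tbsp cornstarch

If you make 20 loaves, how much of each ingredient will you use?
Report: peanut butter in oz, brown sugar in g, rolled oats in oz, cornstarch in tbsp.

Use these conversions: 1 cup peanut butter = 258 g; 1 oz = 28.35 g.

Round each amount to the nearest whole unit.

peanut butter: 176 oz; brown sugar: 945 g; rolled oats: 53 oz; cornstarch: 40 tbsp

Scaling factor: 20/3.
peanut butter: 750 g × 20/3 ÷ 28.35 g/oz ≈ 176 oz
brown sugar: 5 oz × 20/3 × 28.35 g/oz = 945 g
rolled oats: 8 oz × 20/3 ≈ 53 oz
cornstarch: 6 tbsp × 20/3 = 40 tbsp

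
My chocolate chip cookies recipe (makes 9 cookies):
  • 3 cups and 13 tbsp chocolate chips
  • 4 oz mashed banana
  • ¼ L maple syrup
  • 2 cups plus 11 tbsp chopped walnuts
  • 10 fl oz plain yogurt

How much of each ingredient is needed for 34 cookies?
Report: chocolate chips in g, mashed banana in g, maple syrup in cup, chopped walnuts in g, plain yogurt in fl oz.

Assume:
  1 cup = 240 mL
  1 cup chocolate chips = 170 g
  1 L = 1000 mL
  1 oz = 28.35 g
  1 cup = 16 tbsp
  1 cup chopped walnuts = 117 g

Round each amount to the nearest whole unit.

Scaling factor: 34/9.
chocolate chips: (3 cup + 13 tbsp = 3.8125 cup) × 34/9 × 170 g/cup ≈ 2448 g
mashed banana: 4 oz × 34/9 × 28.35 g/oz ≈ 428 g
maple syrup: 0.25 L × 34/9 × 1000 mL/L ÷ 240 mL/cup ≈ 4 cup
chopped walnuts: (2 cup + 11 tbsp = 2.6875 cup) × 34/9 × 117 g/cup ≈ 1188 g
plain yogurt: 10 fl oz × 34/9 ≈ 38 fl oz

chocolate chips: 2448 g; mashed banana: 428 g; maple syrup: 4 cup; chopped walnuts: 1188 g; plain yogurt: 38 fl oz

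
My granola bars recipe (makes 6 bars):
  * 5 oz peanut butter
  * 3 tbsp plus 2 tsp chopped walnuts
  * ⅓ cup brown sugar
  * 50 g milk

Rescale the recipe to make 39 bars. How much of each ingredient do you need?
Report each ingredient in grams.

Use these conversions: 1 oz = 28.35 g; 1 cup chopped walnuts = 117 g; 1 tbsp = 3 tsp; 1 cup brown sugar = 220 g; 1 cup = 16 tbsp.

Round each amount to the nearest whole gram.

peanut butter: 921 g; chopped walnuts: 174 g; brown sugar: 477 g; milk: 325 g

Scaling factor: 39/6 = 13/2 = 6.5.
peanut butter: 5 oz × 13/2 × 28.35 g/oz ≈ 921 g
chopped walnuts: (3 tbsp + 2 tsp = 11/3 tbsp) × 13/2 ÷ 16 tbsp/cup × 117 g/cup ≈ 174 g
brown sugar: 1/3 cup × 13/2 × 220 g/cup ≈ 477 g
milk: 50 g × 13/2 = 325 g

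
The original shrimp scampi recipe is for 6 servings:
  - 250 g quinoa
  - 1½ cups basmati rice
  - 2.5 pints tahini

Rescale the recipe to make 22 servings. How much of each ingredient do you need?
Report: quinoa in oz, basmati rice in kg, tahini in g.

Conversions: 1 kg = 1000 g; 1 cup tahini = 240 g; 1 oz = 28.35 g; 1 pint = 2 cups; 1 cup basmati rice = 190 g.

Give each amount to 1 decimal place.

quinoa: 32.3 oz; basmati rice: 1.0 kg; tahini: 4400.0 g

Scaling factor: 22/6 = 11/3.
quinoa: 250 g × 11/3 ÷ 28.35 g/oz ≈ 32.3 oz
basmati rice: 1.5 cup × 11/3 × 190 g/cup ÷ 1000 g/kg ≈ 1.0 kg
tahini: 2.5 pint × 11/3 × 2 cup/pint × 240 g/cup = 4400.0 g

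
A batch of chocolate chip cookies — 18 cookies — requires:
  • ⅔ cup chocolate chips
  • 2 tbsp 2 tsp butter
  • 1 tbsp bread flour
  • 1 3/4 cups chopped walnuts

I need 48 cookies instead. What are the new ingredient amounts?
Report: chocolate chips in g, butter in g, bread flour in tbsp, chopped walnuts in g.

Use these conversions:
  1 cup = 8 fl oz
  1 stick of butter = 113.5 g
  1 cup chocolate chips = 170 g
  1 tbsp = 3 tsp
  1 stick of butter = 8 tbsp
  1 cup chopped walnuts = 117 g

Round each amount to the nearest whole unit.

chocolate chips: 302 g; butter: 101 g; bread flour: 3 tbsp; chopped walnuts: 546 g

Scaling factor: 48/18 = 8/3.
chocolate chips: 2/3 cup × 8/3 × 170 g/cup ≈ 302 g
butter: (2 tbsp + 2 tsp = 8/3 tbsp) × 8/3 ÷ 8 tbsp/stick × 113.5 g/stick ≈ 101 g
bread flour: 1 tbsp × 8/3 ≈ 3 tbsp
chopped walnuts: 1.75 cup × 8/3 × 117 g/cup = 546 g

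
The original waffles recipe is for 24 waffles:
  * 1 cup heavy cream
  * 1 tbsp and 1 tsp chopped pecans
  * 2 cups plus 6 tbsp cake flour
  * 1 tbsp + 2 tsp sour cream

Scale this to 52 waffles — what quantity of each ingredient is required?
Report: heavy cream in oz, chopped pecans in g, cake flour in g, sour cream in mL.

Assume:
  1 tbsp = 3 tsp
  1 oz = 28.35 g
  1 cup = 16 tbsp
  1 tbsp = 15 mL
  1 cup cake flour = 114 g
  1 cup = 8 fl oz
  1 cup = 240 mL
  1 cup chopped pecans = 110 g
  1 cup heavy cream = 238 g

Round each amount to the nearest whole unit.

heavy cream: 18 oz; chopped pecans: 20 g; cake flour: 587 g; sour cream: 54 mL

Scaling factor: 52/24 = 13/6.
heavy cream: 1 cup × 13/6 × 238 g/cup ÷ 28.35 g/oz ≈ 18 oz
chopped pecans: (1 tbsp + 1 tsp = 4/3 tbsp) × 13/6 ÷ 16 tbsp/cup × 110 g/cup ≈ 20 g
cake flour: (2 cup + 6 tbsp = 2.375 cup) × 13/6 × 114 g/cup ≈ 587 g
sour cream: (1 tbsp + 2 tsp = 5/3 tbsp) × 13/6 × 15 mL/tbsp ≈ 54 mL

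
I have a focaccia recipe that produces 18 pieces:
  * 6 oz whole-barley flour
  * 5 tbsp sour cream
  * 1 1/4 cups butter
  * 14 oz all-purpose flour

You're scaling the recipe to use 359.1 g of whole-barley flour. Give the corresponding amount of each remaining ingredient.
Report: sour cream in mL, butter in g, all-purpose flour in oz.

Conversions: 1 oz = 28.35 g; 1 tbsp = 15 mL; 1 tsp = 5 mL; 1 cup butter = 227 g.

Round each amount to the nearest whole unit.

The original recipe has 170.1 g of whole-barley flour, so the scaling factor is 359.1 ÷ 170.1 = 19/9.
sour cream: 5 tbsp × 19/9 × 15 mL/tbsp ≈ 158 mL
butter: 1.25 cup × 19/9 × 227 g/cup ≈ 599 g
all-purpose flour: 14 oz × 19/9 ≈ 30 oz

sour cream: 158 mL; butter: 599 g; all-purpose flour: 30 oz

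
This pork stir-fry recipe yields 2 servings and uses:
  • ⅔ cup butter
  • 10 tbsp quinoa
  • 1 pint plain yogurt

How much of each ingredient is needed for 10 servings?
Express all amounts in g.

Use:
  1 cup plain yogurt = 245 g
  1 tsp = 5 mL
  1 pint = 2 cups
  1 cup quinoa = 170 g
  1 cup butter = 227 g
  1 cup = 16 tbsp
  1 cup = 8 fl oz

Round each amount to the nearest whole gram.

Scaling factor: 10/2 = 5.
butter: 2/3 cup × 5 × 227 g/cup ≈ 757 g
quinoa: 10 tbsp × 5 ÷ 16 tbsp/cup × 170 g/cup ≈ 531 g
plain yogurt: 1 pint × 5 × 2 cup/pint × 245 g/cup = 2450 g

butter: 757 g; quinoa: 531 g; plain yogurt: 2450 g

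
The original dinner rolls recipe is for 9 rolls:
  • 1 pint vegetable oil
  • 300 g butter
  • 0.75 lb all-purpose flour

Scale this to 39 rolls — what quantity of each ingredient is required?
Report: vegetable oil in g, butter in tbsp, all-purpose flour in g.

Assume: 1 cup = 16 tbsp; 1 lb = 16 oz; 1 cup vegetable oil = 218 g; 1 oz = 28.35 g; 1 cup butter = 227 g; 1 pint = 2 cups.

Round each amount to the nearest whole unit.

vegetable oil: 1889 g; butter: 92 tbsp; all-purpose flour: 1474 g

Scaling factor: 39/9 = 13/3.
vegetable oil: 1 pint × 13/3 × 2 cup/pint × 218 g/cup ≈ 1889 g
butter: 300 g × 13/3 ÷ 227 g/cup × 16 tbsp/cup ≈ 92 tbsp
all-purpose flour: 0.75 lb × 13/3 × 16 oz/lb × 28.35 g/oz ≈ 1474 g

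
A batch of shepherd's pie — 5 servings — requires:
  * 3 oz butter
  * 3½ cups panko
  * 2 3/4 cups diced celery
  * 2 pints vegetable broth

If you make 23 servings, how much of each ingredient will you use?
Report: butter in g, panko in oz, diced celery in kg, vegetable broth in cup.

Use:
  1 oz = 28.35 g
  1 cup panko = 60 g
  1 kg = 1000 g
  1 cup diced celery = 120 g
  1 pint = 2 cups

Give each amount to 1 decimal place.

butter: 391.2 g; panko: 34.1 oz; diced celery: 1.5 kg; vegetable broth: 18.4 cup

Scaling factor: 23/5 = 4.6.
butter: 3 oz × 23/5 × 28.35 g/oz ≈ 391.2 g
panko: 3.5 cup × 23/5 × 60 g/cup ÷ 28.35 g/oz ≈ 34.1 oz
diced celery: 2.75 cup × 23/5 × 120 g/cup ÷ 1000 g/kg ≈ 1.5 kg
vegetable broth: 2 pint × 23/5 × 2 cup/pint = 18.4 cup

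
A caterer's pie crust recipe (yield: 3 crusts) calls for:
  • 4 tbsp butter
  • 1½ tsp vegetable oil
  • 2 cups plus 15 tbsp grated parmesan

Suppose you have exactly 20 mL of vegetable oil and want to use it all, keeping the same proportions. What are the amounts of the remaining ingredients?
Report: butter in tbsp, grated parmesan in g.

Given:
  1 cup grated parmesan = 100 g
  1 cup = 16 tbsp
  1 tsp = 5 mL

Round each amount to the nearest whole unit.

butter: 11 tbsp; grated parmesan: 783 g

The original recipe has 7.5 mL of vegetable oil, so the scaling factor is 20 ÷ 7.5 = 8/3.
butter: 4 tbsp × 8/3 ≈ 11 tbsp
grated parmesan: (2 cup + 15 tbsp = 2.9375 cup) × 8/3 × 100 g/cup ≈ 783 g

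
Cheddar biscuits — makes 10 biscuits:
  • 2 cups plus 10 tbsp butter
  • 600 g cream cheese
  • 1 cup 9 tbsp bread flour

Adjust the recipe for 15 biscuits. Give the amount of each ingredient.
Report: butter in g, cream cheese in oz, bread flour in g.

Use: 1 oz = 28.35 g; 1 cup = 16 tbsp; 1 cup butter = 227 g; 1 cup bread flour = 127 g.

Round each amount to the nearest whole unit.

butter: 894 g; cream cheese: 32 oz; bread flour: 298 g

Scaling factor: 15/10 = 3/2 = 1.5.
butter: (2 cup + 10 tbsp = 2.625 cup) × 3/2 × 227 g/cup ≈ 894 g
cream cheese: 600 g × 3/2 ÷ 28.35 g/oz ≈ 32 oz
bread flour: (1 cup + 9 tbsp = 1.5625 cup) × 3/2 × 127 g/cup ≈ 298 g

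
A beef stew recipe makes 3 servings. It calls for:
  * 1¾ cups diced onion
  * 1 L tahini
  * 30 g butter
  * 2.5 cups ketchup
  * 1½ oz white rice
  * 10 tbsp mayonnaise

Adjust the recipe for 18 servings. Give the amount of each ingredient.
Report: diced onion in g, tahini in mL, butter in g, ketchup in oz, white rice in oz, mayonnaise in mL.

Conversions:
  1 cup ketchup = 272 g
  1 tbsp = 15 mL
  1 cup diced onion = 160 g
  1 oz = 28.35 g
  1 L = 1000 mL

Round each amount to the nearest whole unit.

diced onion: 1680 g; tahini: 6000 mL; butter: 180 g; ketchup: 144 oz; white rice: 9 oz; mayonnaise: 900 mL

Scaling factor: 18/3 = 6.
diced onion: 1.75 cup × 6 × 160 g/cup = 1680 g
tahini: 1 L × 6 × 1000 mL/L = 6000 mL
butter: 30 g × 6 = 180 g
ketchup: 2.5 cup × 6 × 272 g/cup ÷ 28.35 g/oz ≈ 144 oz
white rice: 1.5 oz × 6 = 9 oz
mayonnaise: 10 tbsp × 6 × 15 mL/tbsp = 900 mL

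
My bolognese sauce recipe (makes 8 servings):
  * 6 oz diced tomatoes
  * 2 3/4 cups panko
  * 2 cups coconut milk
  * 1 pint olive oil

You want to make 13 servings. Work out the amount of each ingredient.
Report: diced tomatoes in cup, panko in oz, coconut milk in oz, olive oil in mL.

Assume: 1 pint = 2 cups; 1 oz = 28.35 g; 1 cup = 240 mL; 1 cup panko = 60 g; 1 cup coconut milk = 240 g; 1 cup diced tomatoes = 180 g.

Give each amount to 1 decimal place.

diced tomatoes: 1.5 cup; panko: 9.5 oz; coconut milk: 27.5 oz; olive oil: 780.0 mL

Scaling factor: 13/8 = 1.625.
diced tomatoes: 6 oz × 13/8 × 28.35 g/oz ÷ 180 g/cup ≈ 1.5 cup
panko: 2.75 cup × 13/8 × 60 g/cup ÷ 28.35 g/oz ≈ 9.5 oz
coconut milk: 2 cup × 13/8 × 240 g/cup ÷ 28.35 g/oz ≈ 27.5 oz
olive oil: 1 pint × 13/8 × 2 cup/pint × 240 mL/cup = 780.0 mL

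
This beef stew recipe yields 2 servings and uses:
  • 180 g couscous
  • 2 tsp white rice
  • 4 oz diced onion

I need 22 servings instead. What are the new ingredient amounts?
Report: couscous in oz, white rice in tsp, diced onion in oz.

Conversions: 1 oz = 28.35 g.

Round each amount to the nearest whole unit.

Scaling factor: 22/2 = 11.
couscous: 180 g × 11 ÷ 28.35 g/oz ≈ 70 oz
white rice: 2 tsp × 11 = 22 tsp
diced onion: 4 oz × 11 = 44 oz

couscous: 70 oz; white rice: 22 tsp; diced onion: 44 oz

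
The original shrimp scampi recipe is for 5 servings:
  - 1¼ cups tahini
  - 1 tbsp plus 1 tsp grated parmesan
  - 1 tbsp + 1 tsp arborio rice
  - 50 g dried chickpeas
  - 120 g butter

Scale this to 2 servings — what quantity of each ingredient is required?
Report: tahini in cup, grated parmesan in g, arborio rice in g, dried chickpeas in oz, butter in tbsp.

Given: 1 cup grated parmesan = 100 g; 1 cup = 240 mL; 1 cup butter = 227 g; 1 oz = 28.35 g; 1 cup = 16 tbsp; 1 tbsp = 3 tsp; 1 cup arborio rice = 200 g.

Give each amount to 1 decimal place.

Scaling factor: 2/5 = 0.4.
tahini: 1.25 cup × 2/5 = 0.5 cup
grated parmesan: (1 tbsp + 1 tsp = 4/3 tbsp) × 2/5 ÷ 16 tbsp/cup × 100 g/cup ≈ 3.3 g
arborio rice: (1 tbsp + 1 tsp = 4/3 tbsp) × 2/5 ÷ 16 tbsp/cup × 200 g/cup ≈ 6.7 g
dried chickpeas: 50 g × 2/5 ÷ 28.35 g/oz ≈ 0.7 oz
butter: 120 g × 2/5 ÷ 227 g/cup × 16 tbsp/cup ≈ 3.4 tbsp

tahini: 0.5 cup; grated parmesan: 3.3 g; arborio rice: 6.7 g; dried chickpeas: 0.7 oz; butter: 3.4 tbsp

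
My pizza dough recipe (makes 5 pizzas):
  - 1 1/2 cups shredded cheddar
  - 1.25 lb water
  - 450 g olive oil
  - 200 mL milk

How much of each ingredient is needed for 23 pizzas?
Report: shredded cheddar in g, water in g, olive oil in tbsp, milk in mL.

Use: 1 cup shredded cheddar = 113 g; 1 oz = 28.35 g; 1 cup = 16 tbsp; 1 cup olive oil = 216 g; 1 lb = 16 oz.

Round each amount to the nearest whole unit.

Scaling factor: 23/5 = 4.6.
shredded cheddar: 1.5 cup × 23/5 × 113 g/cup ≈ 780 g
water: 1.25 lb × 23/5 × 16 oz/lb × 28.35 g/oz ≈ 2608 g
olive oil: 450 g × 23/5 ÷ 216 g/cup × 16 tbsp/cup ≈ 153 tbsp
milk: 200 mL × 23/5 = 920 mL

shredded cheddar: 780 g; water: 2608 g; olive oil: 153 tbsp; milk: 920 mL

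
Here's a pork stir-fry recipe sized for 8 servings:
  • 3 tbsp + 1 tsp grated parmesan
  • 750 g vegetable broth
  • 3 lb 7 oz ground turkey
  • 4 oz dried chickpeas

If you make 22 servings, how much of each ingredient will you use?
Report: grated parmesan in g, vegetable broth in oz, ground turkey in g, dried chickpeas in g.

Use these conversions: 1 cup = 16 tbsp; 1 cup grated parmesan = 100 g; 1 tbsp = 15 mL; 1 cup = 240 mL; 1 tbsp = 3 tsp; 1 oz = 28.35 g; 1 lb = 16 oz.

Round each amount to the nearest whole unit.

grated parmesan: 57 g; vegetable broth: 73 oz; ground turkey: 4288 g; dried chickpeas: 312 g

Scaling factor: 22/8 = 11/4 = 2.75.
grated parmesan: (3 tbsp + 1 tsp = 10/3 tbsp) × 11/4 ÷ 16 tbsp/cup × 100 g/cup ≈ 57 g
vegetable broth: 750 g × 11/4 ÷ 28.35 g/oz ≈ 73 oz
ground turkey: (3 lb + 7 oz = 3.4375 lb) × 11/4 × 16 oz/lb × 28.35 g/oz ≈ 4288 g
dried chickpeas: 4 oz × 11/4 × 28.35 g/oz ≈ 312 g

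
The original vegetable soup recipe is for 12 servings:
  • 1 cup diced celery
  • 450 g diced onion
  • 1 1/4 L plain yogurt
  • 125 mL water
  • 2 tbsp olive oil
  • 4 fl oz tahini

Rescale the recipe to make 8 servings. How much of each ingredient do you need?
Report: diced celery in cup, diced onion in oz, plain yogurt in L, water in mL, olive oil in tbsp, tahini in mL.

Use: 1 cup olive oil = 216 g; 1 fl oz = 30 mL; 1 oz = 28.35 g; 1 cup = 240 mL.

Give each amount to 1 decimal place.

diced celery: 0.7 cup; diced onion: 10.6 oz; plain yogurt: 0.8 L; water: 83.3 mL; olive oil: 1.3 tbsp; tahini: 80.0 mL

Scaling factor: 8/12 = 2/3.
diced celery: 1 cup × 2/3 ≈ 0.7 cup
diced onion: 450 g × 2/3 ÷ 28.35 g/oz ≈ 10.6 oz
plain yogurt: 1.25 L × 2/3 ≈ 0.8 L
water: 125 mL × 2/3 ≈ 83.3 mL
olive oil: 2 tbsp × 2/3 ≈ 1.3 tbsp
tahini: 4 fl oz × 2/3 × 30 mL/fl oz = 80.0 mL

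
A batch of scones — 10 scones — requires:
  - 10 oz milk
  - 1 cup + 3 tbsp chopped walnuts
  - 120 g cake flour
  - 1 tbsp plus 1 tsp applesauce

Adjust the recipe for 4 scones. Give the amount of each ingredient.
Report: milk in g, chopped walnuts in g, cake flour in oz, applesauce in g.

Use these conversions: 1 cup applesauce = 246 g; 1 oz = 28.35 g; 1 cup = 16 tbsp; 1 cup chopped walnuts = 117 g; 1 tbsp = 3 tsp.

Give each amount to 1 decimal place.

Scaling factor: 4/10 = 2/5 = 0.4.
milk: 10 oz × 2/5 × 28.35 g/oz = 113.4 g
chopped walnuts: (1 cup + 3 tbsp = 1.1875 cup) × 2/5 × 117 g/cup ≈ 55.6 g
cake flour: 120 g × 2/5 ÷ 28.35 g/oz ≈ 1.7 oz
applesauce: (1 tbsp + 1 tsp = 4/3 tbsp) × 2/5 ÷ 16 tbsp/cup × 246 g/cup = 8.2 g

milk: 113.4 g; chopped walnuts: 55.6 g; cake flour: 1.7 oz; applesauce: 8.2 g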